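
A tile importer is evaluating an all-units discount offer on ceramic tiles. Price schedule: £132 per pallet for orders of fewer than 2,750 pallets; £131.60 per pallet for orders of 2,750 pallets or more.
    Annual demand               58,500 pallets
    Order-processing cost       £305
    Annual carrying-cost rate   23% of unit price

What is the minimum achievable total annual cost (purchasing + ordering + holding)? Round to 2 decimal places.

£7,746,706.68

H₁ = 23%×£132 = £30.3600;  H₂ = 23%×£131.60 = £30.2680
EOQ₁ = √(2×58,500×305/30.3600) = 1,084.16  (< 2,750, feasible at tier 1)
EOQ₂ = √(2×58,500×305/30.2680) = 1,085.80  (< 2,750 → use Q = 2,750 at tier-2 price)
TC(tier 1 (EOQ₁), Q≈1,084.2) = £7,754,914.99
TC(tier 2, Q≈2,750.0) = £7,746,706.68
Minimum at tier 2: £7,746,706.68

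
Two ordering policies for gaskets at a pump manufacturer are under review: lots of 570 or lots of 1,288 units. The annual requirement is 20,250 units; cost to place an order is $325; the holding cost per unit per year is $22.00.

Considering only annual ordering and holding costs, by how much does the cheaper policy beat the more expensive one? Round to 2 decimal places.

$1,461.61

For each Q, cost = (D/Q)·S + (Q/2)·H.
TC(570) = (20,250/570)×325 + (570/2)×22 = $17,816.05
TC(1,288) = (20,250/1,288)×325 + (1,288/2)×22 = $19,277.67
Lots of 570 are cheaper by $1,461.61.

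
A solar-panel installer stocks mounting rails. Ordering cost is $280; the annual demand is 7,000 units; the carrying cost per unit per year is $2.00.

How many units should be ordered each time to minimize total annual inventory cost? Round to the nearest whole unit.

1,400 units

Optimal lot size Q* = (2 × 7,000 × $280 / $2)^½ ≈ 1,400.00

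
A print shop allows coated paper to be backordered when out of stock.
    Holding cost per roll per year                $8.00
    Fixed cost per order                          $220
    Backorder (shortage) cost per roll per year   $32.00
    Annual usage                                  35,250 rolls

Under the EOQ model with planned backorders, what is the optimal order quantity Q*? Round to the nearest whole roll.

1,557 rolls

Q* = √(2DS/H) · √((H + b)/b)
   = √(2 × 35,250 × 220 / 8) · √((8 + 32) / 32)
   = 1,392.390 × 1.1180 ≈ 1,556.74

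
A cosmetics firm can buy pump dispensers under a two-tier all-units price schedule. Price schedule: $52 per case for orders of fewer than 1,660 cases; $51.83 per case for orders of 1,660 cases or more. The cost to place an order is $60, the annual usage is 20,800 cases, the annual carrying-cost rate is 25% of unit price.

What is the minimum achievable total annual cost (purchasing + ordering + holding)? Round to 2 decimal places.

H₁ = 25%×$52 = $13.0000;  H₂ = 25%×$51.83 = $12.9575
EOQ₁ = √(2×20,800×60/13.0000) = 438.18  (< 1,660, feasible at tier 1)
EOQ₂ = √(2×20,800×60/12.9575) = 438.90  (< 1,660 → use Q = 1,660 at tier-2 price)
TC(tier 1 (EOQ₁), Q≈438.2) = $1,087,296.31
TC(tier 2, Q≈1,660.0) = $1,089,570.53
Minimum at tier 1 (EOQ₁): $1,087,296.31

$1,087,296.31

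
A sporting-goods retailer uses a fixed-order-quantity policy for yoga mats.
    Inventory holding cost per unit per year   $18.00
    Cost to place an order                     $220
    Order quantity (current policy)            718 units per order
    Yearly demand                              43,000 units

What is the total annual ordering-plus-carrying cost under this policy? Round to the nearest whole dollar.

Annual ordering cost = (D/Q)·S = (43,000/718) × 220 = $13,175.49
Annual holding cost  = (Q/2)·H = (718/2) × 18 = $6,462.00
Total = $13,175.49 + $6,462.00 = $19,637.49

$19,637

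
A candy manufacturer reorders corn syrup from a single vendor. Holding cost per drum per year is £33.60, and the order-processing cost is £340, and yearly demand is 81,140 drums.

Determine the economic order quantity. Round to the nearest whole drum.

1,281 drums

Q* = √(2·D·S / H) = √(2·81,140·340 / 33.6) = √1,642,119.0 ≈ 1,281.45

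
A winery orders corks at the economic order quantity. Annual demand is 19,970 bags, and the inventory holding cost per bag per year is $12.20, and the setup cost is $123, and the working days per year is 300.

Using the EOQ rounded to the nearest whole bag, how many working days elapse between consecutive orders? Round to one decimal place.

9.5 days

Optimal lot size Q* = (2 × 19,970 × $123 / $12.2)^½ ≈ 634.57 → Q = 635 bags
T = Q/D × 300 days = 635/19,970 × 300 = 9.539 days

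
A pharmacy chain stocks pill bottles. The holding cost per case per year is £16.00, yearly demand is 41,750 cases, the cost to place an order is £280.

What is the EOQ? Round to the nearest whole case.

1,209 cases

Optimal lot size Q* = (2 × 41,750 × £280 / £16)^½ ≈ 1,208.82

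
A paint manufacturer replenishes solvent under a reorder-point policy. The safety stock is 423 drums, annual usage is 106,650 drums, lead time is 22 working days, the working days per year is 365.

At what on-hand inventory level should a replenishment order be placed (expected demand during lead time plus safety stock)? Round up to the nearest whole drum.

Daily demand d = 106,650 / 365 = 292.192 drums/day
Demand during lead time = 292.192 × 22 = 6,428.22
Reorder point = 6,428.22 + 423 = 6,851.22 → round up

6,852 drums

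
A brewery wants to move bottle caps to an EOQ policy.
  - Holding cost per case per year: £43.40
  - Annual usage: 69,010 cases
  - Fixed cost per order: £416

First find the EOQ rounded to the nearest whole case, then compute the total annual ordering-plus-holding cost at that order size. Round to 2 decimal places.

Optimal lot size Q* = (2 × 69,010 × £416 / £43.4)^½ ≈ 1,150.20 → Q = 1,150 cases
Annual ordering cost = (D/Q)·S = (69,010/1,150) × 416 = £24,963.62
Annual holding cost  = (Q/2)·H = (1,150/2) × 43.4 = £24,955.00
Total = £24,963.62 + £24,955.00 = £49,918.62

£49,918.62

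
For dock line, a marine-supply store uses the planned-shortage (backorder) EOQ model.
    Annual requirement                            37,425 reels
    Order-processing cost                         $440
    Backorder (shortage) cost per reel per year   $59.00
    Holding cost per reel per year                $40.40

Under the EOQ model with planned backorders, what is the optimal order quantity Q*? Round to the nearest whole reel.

1,172 reels

Q* = √(2DS/H) · √((H + b)/b)
   = √(2 × 37,425 × 440 / 40.4) · √((40.4 + 59) / 59)
   = 902.883 × 1.2980 ≈ 1,171.92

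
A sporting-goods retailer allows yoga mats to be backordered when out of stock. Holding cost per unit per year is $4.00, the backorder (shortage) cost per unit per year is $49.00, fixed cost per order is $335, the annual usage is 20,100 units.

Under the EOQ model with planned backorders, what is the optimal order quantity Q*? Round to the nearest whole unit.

Q* = √(2DS/H) · √((H + b)/b)
   = √(2 × 20,100 × 335 / 4) · √((4 + 49) / 49)
   = 1,834.871 × 1.0400 ≈ 1,908.29

1,908 units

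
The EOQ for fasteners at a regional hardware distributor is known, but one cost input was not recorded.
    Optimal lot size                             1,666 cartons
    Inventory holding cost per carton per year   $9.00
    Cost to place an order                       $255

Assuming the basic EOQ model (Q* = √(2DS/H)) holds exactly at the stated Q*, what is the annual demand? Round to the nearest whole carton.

Since Q* = (2DS/H)^½, squaring gives Q*²·H = 2DS.
D = Q²H / (2S) = 1,666² × 9 / (2 × 255) = 48,980.40

48,980 cartons per year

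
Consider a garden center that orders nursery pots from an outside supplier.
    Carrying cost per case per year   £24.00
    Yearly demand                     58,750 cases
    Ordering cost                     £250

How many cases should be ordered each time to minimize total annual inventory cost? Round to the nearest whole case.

1,106 cases

2DS/H = 2·58,750·250/24 = 1,223,958.33
EOQ = √1,223,958.33 ≈ 1,106.33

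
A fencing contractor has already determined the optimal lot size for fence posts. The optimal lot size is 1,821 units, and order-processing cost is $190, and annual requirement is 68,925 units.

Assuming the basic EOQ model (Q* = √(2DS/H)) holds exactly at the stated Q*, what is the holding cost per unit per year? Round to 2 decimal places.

Since Q* = (2DS/H)^½, squaring gives Q*²·H = 2DS.
H = 2DS / Q² = 2 × 68,925 × 190 / 1,821² = 7.8984

$7.90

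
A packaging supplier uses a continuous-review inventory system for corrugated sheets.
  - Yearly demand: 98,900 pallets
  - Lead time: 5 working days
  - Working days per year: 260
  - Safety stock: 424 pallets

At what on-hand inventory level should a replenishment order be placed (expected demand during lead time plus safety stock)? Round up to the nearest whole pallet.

Daily demand d = 98,900 / 260 = 380.385 pallets/day
Demand during lead time = 380.385 × 5 = 1,901.92
Reorder point = 1,901.92 + 424 = 2,325.92 → round up

2,326 pallets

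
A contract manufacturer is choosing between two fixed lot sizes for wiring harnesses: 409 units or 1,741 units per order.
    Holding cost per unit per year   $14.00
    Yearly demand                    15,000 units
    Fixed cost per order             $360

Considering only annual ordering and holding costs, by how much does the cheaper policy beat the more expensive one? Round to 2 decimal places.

$777.27

For each Q, cost = (D/Q)·S + (Q/2)·H.
TC(409) = (15,000/409)×360 + (409/2)×14 = $16,065.93
TC(1,741) = (15,000/1,741)×360 + (1,741/2)×14 = $15,288.67
|ΔTC| = |$16,065.93 − $15,288.67| = $777.27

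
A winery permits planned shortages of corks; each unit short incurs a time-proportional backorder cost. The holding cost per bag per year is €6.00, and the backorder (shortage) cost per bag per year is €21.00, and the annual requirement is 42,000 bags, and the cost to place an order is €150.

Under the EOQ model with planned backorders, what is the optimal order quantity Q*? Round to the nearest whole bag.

Q* = √(2DS/H) · √((H + b)/b)
   = √(2 × 42,000 × 150 / 6) · √((6 + 21) / 21)
   = 1,449.138 × 1.1339 ≈ 1,643.17

1,643 bags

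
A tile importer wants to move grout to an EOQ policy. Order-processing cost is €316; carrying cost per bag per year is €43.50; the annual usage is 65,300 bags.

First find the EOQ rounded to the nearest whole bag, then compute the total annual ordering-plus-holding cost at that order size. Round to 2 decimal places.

2DS/H = 2·65,300·316/43.5 = 948,726.44
EOQ = √948,726.44 ≈ 974.03 → Q = 974 bags
Ordering: D/Q × S = 65,300/974 × €316 = €21,185.63
Holding:  Q/2 × H = 974/2 × €43.5 = €21,184.50
Total = €21,185.63 + €21,184.50 = €42,370.13

€42,370.13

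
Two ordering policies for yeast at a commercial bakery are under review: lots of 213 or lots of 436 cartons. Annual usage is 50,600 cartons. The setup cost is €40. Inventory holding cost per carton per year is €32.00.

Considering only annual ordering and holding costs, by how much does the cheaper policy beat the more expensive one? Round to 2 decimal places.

For each Q, cost = (D/Q)·S + (Q/2)·H.
TC(213) = (50,600/213)×40 + (213/2)×32 = €12,910.35
TC(436) = (50,600/436)×40 + (436/2)×32 = €11,618.20
Cheaper: Q = 436.  Difference = €1,292.15

€1,292.15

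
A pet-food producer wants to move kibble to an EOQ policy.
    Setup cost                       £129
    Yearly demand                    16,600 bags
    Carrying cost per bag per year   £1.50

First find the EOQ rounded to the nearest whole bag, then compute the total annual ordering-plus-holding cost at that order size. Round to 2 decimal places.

EOQ = √(2DS/H) = √(2 × 16,600 × 129 / 1.5)
    = √(2,855,200.00) ≈ 1,689.73 → Q = 1,690 bags
Orders/yr = 16,600/1,690 = 9.822; ordering cost = 9.822 × £129 = £1,267.10
Average inventory = 1,690/2 = 845; holding cost = 845 × £1.5 = £1,267.50
Total = £1,267.10 + £1,267.50 = £2,534.60

£2,534.60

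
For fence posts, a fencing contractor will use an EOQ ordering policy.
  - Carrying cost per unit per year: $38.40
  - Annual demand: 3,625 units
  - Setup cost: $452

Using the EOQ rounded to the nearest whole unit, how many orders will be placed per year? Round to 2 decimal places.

EOQ = √(2DS/H) = √(2 × 3,625 × 452 / 38.4)
    = √(85,338.54) ≈ 292.13 → Q = 292
Orders per year = D/Q = 3,625 / 292 = 12.414

12.41 orders per year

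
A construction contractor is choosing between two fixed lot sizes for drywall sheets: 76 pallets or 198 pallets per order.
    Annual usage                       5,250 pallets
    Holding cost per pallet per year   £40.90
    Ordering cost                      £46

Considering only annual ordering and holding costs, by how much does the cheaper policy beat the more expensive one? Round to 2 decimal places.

£536.97

Annual cost at Q: ordering D·S/Q plus holding Q·H/2.
TC(76) = (5,250/76)×46 + (76/2)×40.9 = £4,731.83
TC(198) = (5,250/198)×46 + (198/2)×40.9 = £5,268.80
|ΔTC| = |£4,731.83 − £5,268.80| = £536.97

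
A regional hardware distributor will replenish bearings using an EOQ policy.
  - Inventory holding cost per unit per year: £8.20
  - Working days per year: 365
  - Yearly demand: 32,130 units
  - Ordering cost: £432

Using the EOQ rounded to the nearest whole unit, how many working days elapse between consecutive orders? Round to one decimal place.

EOQ = √(2DS/H) = √(2 × 32,130 × 432 / 8.2)
    = √(3,385,404.88) ≈ 1,839.95 → Q = 1,840 units
Cycle time = (working days × Q)/D = (365 × 1,840) / 32,130 = 20.903 days

20.9 days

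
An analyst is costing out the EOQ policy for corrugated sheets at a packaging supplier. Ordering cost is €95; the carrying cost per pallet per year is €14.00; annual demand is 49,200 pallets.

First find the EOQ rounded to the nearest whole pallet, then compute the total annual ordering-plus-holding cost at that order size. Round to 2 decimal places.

2DS/H = 2·49,200·95/14 = 667,714.29
EOQ = √667,714.29 ≈ 817.14 → Q = 817 pallets
Ordering: D/Q × S = 49,200/817 × €95 = €5,720.93
Holding:  Q/2 × H = 817/2 × €14 = €5,719.00
Total = €5,720.93 + €5,719.00 = €11,439.93

€11,439.93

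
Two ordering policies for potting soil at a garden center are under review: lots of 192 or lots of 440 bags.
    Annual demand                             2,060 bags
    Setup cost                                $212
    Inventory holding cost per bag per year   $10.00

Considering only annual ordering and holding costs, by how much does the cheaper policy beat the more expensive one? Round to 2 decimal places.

For each Q, cost = (D/Q)·S + (Q/2)·H.
TC(192) = (2,060/192)×212 + (192/2)×10 = $3,234.58
TC(440) = (2,060/440)×212 + (440/2)×10 = $3,192.55
Cheaper: Q = 440.  Difference = $42.04

$42.04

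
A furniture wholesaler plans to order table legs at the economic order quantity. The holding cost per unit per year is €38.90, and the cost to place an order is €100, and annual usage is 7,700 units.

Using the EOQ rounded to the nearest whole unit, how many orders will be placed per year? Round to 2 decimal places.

38.69 orders per year

Q* = √(2·D·S / H) = √(2·7,700·100 / 38.9) = √39,588.7 ≈ 198.97 → Q = 199
N = D/Q = 7,700/199 ≈ 38.693 orders/yr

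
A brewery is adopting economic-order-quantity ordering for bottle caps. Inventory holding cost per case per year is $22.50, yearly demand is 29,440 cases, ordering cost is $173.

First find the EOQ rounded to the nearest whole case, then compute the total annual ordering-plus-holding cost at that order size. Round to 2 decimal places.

2DS/H = 2·29,440·173/22.5 = 452,721.78
EOQ = √452,721.78 ≈ 672.85 → Q = 673 cases
Annual ordering cost = (D/Q)·S = (29,440/673) × 173 = $7,567.79
Annual holding cost  = (Q/2)·H = (673/2) × 22.5 = $7,571.25
Total = $7,567.79 + $7,571.25 = $15,139.04

$15,139.04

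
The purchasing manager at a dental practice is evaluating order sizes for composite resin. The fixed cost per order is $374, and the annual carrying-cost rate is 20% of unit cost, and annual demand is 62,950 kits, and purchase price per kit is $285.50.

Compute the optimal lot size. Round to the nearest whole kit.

H = i·C = 0.2 × $285.5 = $57.1000 per kit-year
Q* = √(2·D·S / H) = √(2·62,950·374 / 57.1) = √824,634.0 ≈ 908.09

908 kits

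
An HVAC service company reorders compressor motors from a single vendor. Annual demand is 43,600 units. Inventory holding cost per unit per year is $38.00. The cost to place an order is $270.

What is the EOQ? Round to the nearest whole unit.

Optimal lot size Q* = (2 × 43,600 × $270 / $38)^½ ≈ 787.13

787 units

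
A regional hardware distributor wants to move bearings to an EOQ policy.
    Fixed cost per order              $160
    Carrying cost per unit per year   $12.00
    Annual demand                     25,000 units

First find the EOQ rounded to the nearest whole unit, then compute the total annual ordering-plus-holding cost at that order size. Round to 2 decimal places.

Q* = √(2·D·S / H) = √(2·25,000·160 / 12) = √666,666.7 ≈ 816.50 → Q = 816 units
Orders/yr = 25,000/816 = 30.637; ordering cost = 30.637 × $160 = $4,901.96
Average inventory = 816/2 = 408; holding cost = 408 × $12 = $4,896.00
Total = $4,901.96 + $4,896.00 = $9,797.96

$9,797.96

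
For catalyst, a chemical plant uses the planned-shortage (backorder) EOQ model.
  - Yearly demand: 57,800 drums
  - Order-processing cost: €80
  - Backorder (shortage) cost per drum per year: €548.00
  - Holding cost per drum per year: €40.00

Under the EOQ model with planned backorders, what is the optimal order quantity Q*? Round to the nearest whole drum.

498 drums

Q* = √(2DS/H) · √((H + b)/b)
   = √(2 × 57,800 × 80 / 40) · √((40 + 548) / 548)
   = 480.833 × 1.0359 ≈ 498.07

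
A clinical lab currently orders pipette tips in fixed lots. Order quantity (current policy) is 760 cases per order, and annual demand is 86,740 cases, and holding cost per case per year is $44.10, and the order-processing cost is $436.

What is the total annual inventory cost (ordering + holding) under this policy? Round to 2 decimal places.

$66,519.37

Orders/yr = 86,740/760 = 114.132; ordering cost = 114.132 × $436 = $49,761.37
Average inventory = 760/2 = 380; holding cost = 380 × $44.1 = $16,758.00
Total = $49,761.37 + $16,758.00 = $66,519.37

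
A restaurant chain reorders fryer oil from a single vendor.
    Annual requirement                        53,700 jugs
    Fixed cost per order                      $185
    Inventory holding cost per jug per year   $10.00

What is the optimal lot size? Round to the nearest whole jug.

EOQ = √(2DS/H) = √(2 × 53,700 × 185 / 10)
    = √(1,986,900.00) ≈ 1,409.57

1,410 jugs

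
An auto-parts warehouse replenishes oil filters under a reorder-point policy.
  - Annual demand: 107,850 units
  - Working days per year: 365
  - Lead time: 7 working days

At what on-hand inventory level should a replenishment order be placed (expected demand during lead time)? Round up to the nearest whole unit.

2,069 units

Daily demand d = 107,850 / 365 = 295.479 units/day
Demand during lead time = 295.479 × 7 = 2,068.36
Reorder point = 2,068.36 → round up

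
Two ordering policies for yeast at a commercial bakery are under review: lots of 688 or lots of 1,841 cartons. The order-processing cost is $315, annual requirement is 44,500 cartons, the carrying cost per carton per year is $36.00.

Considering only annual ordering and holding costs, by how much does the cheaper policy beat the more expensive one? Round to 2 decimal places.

$7,993.80

TC(Q) = (D/Q)S + (Q/2)H
TC(688) = (44,500/688)×315 + (688/2)×36 = $32,758.27
TC(1,841) = (44,500/1,841)×315 + (1,841/2)×36 = $40,752.07
|ΔTC| = |$32,758.27 − $40,752.07| = $7,993.80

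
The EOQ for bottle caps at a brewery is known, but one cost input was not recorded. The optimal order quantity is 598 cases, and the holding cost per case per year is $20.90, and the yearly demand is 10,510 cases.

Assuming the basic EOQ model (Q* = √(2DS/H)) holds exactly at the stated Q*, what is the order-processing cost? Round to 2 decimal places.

$355.56

Since Q* = (2DS/H)^½, squaring gives Q*²·H = 2DS.
S = Q²H / (2D) = 598² × 20.9 / (2 × 10,510) = 355.5625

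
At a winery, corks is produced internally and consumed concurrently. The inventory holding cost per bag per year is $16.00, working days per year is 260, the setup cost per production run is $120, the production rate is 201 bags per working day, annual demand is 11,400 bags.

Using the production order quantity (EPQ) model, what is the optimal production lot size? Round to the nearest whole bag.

Daily demand d = 11,400/260 = 43.846; p = 201; 1 − d/p = 0.78186
EPQ = √(2DS / (H(1 − d/p)))
    = √(2 × 11,400 × 120 / (16 × 0.78186)) ≈ 467.66

468 bags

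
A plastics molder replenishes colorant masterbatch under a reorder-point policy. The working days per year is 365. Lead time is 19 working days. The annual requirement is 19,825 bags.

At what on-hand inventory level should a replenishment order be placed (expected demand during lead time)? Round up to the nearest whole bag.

1,032 bags

Daily demand d = 19,825 / 365 = 54.315 bags/day
Demand during lead time = 54.315 × 19 = 1,031.99
Reorder point = 1,031.99 → round up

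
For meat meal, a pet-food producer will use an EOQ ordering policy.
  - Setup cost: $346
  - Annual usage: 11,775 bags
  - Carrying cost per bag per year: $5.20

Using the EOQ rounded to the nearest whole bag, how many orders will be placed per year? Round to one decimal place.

2DS/H = 2·11,775·346/5.2 = 1,566,980.77
EOQ = √1,566,980.77 ≈ 1,251.79 → Q = 1,252
Orders per year = D/Q = 11,775 / 1,252 = 9.405

9.4 orders per year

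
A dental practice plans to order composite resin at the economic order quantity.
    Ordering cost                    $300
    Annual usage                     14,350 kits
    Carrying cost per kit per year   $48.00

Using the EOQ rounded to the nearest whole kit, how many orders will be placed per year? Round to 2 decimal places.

33.84 orders per year

EOQ = √(2DS/H) = √(2 × 14,350 × 300 / 48)
    = √(179,375.00) ≈ 423.53 → Q = 424
Orders per year = D/Q = 14,350 / 424 = 33.844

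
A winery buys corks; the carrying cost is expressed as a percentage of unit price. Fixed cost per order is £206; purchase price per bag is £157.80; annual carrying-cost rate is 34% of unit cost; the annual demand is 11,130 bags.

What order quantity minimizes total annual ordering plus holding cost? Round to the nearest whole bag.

292 bags

Holding cost per bag per year: H = 34% × £157.8 = £53.6520
EOQ = √(2DS/H) = √(2 × 11,130 × 206 / 53.652)
    = √(85,468.58) ≈ 292.35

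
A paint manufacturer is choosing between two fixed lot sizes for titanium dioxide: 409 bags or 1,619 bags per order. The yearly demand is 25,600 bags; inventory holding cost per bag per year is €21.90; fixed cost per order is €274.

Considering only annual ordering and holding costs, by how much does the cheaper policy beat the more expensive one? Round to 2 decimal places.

For each Q, cost = (D/Q)·S + (Q/2)·H.
TC(409) = (25,600/409)×274 + (409/2)×21.9 = €21,628.67
TC(1,619) = (25,600/1,619)×274 + (1,619/2)×21.9 = €22,060.60
Cheaper: Q = 409.  Difference = €431.93

€431.93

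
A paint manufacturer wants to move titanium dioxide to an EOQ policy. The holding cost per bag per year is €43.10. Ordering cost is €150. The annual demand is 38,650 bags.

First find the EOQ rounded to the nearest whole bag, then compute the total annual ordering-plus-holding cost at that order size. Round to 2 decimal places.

€22,354.97

EOQ = √(2DS/H) = √(2 × 38,650 × 150 / 43.1)
    = √(269,025.52) ≈ 518.68 → Q = 519 bags
Annual ordering cost = (D/Q)·S = (38,650/519) × 150 = €11,170.52
Annual holding cost  = (Q/2)·H = (519/2) × 43.1 = €11,184.45
Total = €11,170.52 + €11,184.45 = €22,354.97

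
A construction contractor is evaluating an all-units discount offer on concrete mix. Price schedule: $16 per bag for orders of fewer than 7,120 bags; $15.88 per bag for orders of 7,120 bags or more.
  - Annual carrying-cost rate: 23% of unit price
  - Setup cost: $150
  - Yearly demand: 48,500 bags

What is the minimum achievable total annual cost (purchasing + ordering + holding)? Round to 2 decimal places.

$783,317.38

H₁ = 23%×$16 = $3.6800;  H₂ = 23%×$15.88 = $3.6524
EOQ₁ = √(2×48,500×150/3.6800) = 1,988.42  (< 7,120, feasible at tier 1)
EOQ₂ = √(2×48,500×150/3.6524) = 1,995.92  (< 7,120 → use Q = 7,120 at tier-2 price)
TC(tier 1 (EOQ₁), Q≈1,988.4) = $783,317.38
TC(tier 2, Q≈7,120.0) = $784,204.31
Minimum at tier 1 (EOQ₁): $783,317.38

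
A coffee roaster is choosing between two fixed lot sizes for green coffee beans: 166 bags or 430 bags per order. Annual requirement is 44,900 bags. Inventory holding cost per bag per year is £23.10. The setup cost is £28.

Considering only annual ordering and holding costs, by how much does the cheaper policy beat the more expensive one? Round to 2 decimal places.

£1,600.57

TC(Q) = (D/Q)S + (Q/2)H
TC(166) = (44,900/166)×28 + (166/2)×23.1 = £9,490.79
TC(430) = (44,900/430)×28 + (430/2)×23.1 = £7,890.22
Cheaper: Q = 430.  Difference = £1,600.57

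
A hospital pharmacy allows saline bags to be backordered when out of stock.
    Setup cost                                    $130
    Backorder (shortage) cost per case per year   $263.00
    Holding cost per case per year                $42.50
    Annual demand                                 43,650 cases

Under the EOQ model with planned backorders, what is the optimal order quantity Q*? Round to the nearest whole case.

Basic EOQ = √(2·43,650·130/42.5) = 516.755
Backorder adjustment √((H+b)/b) = √((42.5+263)/263) = 1.0778
Q* = 516.755 × 1.0778 ≈ 556.94

557 cases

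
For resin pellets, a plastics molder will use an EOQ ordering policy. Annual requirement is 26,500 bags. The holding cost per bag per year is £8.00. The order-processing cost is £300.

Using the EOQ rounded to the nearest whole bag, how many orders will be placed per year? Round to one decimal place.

Q* = √(2·D·S / H) = √(2·26,500·300 / 8) = √1,987,500.0 ≈ 1,409.79 → Q = 1,410
Orders per year = D/Q = 26,500 / 1,410 = 18.794

18.8 orders per year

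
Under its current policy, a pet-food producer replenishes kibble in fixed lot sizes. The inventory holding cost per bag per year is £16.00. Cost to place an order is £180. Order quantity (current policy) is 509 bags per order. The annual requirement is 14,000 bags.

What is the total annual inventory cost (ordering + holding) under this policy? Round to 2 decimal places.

Annual ordering cost = (D/Q)·S = (14,000/509) × 180 = £4,950.88
Annual holding cost  = (Q/2)·H = (509/2) × 16 = £4,072.00
Total = £4,950.88 + £4,072.00 = £9,022.88

£9,022.88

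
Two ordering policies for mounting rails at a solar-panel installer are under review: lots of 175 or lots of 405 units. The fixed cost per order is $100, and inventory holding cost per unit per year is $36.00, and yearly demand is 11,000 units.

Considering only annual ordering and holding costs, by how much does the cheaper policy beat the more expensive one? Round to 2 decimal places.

$570.34

TC(Q) = (D/Q)S + (Q/2)H
TC(175) = (11,000/175)×100 + (175/2)×36 = $9,435.71
TC(405) = (11,000/405)×100 + (405/2)×36 = $10,006.05
|ΔTC| = |$9,435.71 − $10,006.05| = $570.34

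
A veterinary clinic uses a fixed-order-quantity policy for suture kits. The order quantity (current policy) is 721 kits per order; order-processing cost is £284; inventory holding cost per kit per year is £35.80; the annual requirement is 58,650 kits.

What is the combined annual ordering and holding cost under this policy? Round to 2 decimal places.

Annual ordering cost = (D/Q)·S = (58,650/721) × 284 = £23,102.08
Annual holding cost  = (Q/2)·H = (721/2) × 35.8 = £12,905.90
Total = £23,102.08 + £12,905.90 = £36,007.98

£36,007.98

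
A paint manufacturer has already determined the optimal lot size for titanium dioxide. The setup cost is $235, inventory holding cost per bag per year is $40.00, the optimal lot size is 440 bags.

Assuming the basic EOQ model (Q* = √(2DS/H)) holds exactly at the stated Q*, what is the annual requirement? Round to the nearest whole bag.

16,477 bags per year

Since Q* = (2DS/H)^½, squaring gives Q*²·H = 2DS.
D = Q²H / (2S) = 440² × 40 / (2 × 235) = 16,476.60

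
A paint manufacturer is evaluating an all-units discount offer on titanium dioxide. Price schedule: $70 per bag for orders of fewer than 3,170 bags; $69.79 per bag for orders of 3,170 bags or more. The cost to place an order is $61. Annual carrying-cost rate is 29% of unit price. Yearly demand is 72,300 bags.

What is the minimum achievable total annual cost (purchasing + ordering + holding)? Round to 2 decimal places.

$5,074,381.26

H₁ = 29%×$70 = $20.3000;  H₂ = 29%×$69.79 = $20.2391
EOQ₁ = √(2×72,300×61/20.3000) = 659.18  (< 3,170, feasible at tier 1)
EOQ₂ = √(2×72,300×61/20.2391) = 660.17  (< 3,170 → use Q = 3,170 at tier-2 price)
TC(tier 1 (EOQ₁), Q≈659.2) = $5,074,381.26
TC(tier 2, Q≈3,170.0) = $5,079,287.24
Minimum at tier 1 (EOQ₁): $5,074,381.26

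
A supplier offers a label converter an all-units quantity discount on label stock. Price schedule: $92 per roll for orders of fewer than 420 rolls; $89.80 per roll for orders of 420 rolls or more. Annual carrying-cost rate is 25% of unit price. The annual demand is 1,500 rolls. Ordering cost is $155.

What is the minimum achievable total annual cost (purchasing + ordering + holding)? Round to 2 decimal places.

H₁ = 25%×$92 = $23.0000;  H₂ = 25%×$89.80 = $22.4500
EOQ₁ = √(2×1,500×155/23.0000) = 142.19  (< 420, feasible at tier 1)
EOQ₂ = √(2×1,500×155/22.4500) = 143.92  (< 420 → use Q = 420 at tier-2 price)
TC(tier 1 (EOQ₁), Q≈142.2) = $141,270.32
TC(tier 2, Q≈420.0) = $139,968.07
Minimum at tier 2: $139,968.07

$139,968.07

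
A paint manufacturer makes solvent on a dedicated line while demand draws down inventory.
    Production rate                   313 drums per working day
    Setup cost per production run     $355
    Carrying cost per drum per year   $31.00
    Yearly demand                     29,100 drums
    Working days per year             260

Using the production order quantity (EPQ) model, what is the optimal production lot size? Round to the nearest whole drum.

1,019 drums

Daily demand d = 29,100/260 = 111.923; p = 313; 1 − d/p = 0.64242
EPQ = √(2DS / (H(1 − d/p)))
    = √(2 × 29,100 × 355 / (31 × 0.64242)) ≈ 1,018.56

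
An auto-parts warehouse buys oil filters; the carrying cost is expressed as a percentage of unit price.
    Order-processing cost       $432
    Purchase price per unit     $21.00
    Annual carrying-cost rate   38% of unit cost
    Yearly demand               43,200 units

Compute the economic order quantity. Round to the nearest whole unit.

2,163 units

H = i·C = 0.38 × $21 = $7.9800 per unit-year
Optimal lot size Q* = (2 × 43,200 × $432 / $7.98)^½ ≈ 2,162.71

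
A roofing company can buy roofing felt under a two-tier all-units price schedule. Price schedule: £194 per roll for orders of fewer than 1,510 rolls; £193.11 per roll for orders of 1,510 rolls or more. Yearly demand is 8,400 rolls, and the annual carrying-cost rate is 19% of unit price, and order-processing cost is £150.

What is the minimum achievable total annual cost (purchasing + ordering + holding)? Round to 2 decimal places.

H₁ = 19%×£194 = £36.8600;  H₂ = 19%×£193.11 = £36.6909
EOQ₁ = √(2×8,400×150/36.8600) = 261.47  (< 1,510, feasible at tier 1)
EOQ₂ = √(2×8,400×150/36.6909) = 262.07  (< 1,510 → use Q = 1,510 at tier-2 price)
TC(tier 1 (EOQ₁), Q≈261.5) = £1,639,237.80
TC(tier 2, Q≈1,510.0) = £1,650,660.07
Minimum at tier 1 (EOQ₁): £1,639,237.80

£1,639,237.80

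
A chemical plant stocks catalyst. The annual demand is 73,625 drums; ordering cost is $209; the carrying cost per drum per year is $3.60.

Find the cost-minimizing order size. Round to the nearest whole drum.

2,924 drums

2DS/H = 2·73,625·209/3.6 = 8,548,680.56
EOQ = √8,548,680.56 ≈ 2,923.81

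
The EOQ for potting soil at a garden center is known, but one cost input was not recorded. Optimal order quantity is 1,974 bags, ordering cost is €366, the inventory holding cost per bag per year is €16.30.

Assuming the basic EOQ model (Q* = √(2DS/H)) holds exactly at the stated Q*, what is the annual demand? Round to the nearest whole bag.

EOQ relation: Q² = 2DS/H, so rearrange for the unknown.
D = Q²H / (2S) = 1,974² × 16.3 / (2 × 366) = 86,770.24

86,770 bags per year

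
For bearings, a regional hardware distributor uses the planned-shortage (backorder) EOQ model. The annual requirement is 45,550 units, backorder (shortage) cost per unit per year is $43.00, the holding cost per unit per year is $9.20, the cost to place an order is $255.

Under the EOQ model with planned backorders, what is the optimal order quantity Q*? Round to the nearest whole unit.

Basic EOQ = √(2·45,550·255/9.2) = 1,589.042
Backorder adjustment √((H+b)/b) = √((9.2+43)/43) = 1.1018
Q* = 1,589.042 × 1.1018 ≈ 1,750.80

1,751 units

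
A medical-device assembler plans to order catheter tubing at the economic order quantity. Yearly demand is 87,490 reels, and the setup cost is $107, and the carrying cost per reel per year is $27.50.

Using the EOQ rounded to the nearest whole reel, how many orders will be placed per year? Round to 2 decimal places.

106.05 orders per year

Q* = √(2·D·S / H) = √(2·87,490·107 / 27.5) = √680,831.3 ≈ 825.13 → Q = 825
Orders per year = D/Q = 87,490 / 825 = 106.048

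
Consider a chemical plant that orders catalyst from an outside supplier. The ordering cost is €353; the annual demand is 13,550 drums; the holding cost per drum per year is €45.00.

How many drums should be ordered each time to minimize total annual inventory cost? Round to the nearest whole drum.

461 drums

Optimal lot size Q* = (2 × 13,550 × €353 / €45)^½ ≈ 461.07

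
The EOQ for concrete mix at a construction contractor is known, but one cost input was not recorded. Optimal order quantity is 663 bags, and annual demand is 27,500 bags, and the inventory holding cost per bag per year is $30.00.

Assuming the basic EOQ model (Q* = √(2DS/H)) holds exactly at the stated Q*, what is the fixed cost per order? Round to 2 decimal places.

$239.76

From Q* = √(2DS/H) ⇒ Q*² = 2DS/H.
S = Q²H / (2D) = 663² × 30 / (2 × 27,500) = 239.7649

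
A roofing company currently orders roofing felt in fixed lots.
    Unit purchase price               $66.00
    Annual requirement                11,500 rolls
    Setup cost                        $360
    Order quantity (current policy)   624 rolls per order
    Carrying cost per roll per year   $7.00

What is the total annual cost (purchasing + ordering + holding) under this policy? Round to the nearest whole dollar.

$767,819

Ordering: D/Q × S = 11,500/624 × $360 = $6,634.62
Holding:  Q/2 × H = 624/2 × $7 = $2,184.00
Purchase cost = D·C = 11,500 × 66 = $759,000.00
Total = $6,634.62 + $2,184.00 + $759,000.00 = $767,818.62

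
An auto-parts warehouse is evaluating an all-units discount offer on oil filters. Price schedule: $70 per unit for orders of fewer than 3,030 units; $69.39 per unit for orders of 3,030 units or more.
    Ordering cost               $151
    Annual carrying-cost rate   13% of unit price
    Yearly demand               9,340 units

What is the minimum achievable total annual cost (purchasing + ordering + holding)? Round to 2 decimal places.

$658,866.38

H₁ = 13%×$70 = $9.1000;  H₂ = 13%×$69.39 = $9.0207
EOQ₁ = √(2×9,340×151/9.1000) = 556.74  (< 3,030, feasible at tier 1)
EOQ₂ = √(2×9,340×151/9.0207) = 559.19  (< 3,030 → use Q = 3,030 at tier-2 price)
TC(tier 1 (EOQ₁), Q≈556.7) = $658,866.38
TC(tier 2, Q≈3,030.0) = $662,234.42
Minimum at tier 1 (EOQ₁): $658,866.38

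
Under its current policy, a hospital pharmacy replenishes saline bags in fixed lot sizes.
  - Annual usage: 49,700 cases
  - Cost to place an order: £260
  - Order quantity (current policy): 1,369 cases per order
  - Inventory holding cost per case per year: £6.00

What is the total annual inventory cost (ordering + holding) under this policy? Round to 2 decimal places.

Annual ordering cost = (D/Q)·S = (49,700/1,369) × 260 = £9,439.01
Annual holding cost  = (Q/2)·H = (1,369/2) × 6 = £4,107.00
Total = £9,439.01 + £4,107.00 = £13,546.01

£13,546.01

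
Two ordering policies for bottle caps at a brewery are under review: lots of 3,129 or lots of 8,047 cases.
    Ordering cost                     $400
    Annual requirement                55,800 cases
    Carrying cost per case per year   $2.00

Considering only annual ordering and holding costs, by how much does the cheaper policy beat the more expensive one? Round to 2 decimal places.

Annual cost at Q: ordering D·S/Q plus holding Q·H/2.
TC(3,129) = (55,800/3,129)×400 + (3,129/2)×2 = $10,262.27
TC(8,047) = (55,800/8,047)×400 + (8,047/2)×2 = $10,820.70
|ΔTC| = |$10,262.27 − $10,820.70| = $558.44

$558.44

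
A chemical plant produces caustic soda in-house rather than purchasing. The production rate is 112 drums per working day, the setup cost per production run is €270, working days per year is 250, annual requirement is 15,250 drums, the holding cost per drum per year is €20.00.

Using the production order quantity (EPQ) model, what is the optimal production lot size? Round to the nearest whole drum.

951 drums

d = 15,250/250 = 61.0000 drums/day;  effective holding cost H(1 − d/p) = 20·(1 − 61.0000/112) = 9.10714
Q* = √(2DS / H_eff) = √(2·15,250·270 / 9.10714) ≈ 950.91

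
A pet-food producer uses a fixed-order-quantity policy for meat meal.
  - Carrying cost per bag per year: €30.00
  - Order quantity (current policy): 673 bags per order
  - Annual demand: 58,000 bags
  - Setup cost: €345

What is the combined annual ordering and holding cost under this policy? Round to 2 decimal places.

Orders/yr = 58,000/673 = 86.181; ordering cost = 86.181 × €345 = €29,732.54
Average inventory = 673/2 = 336.5; holding cost = 336.5 × €30 = €10,095.00
Total = €29,732.54 + €10,095.00 = €39,827.54

€39,827.54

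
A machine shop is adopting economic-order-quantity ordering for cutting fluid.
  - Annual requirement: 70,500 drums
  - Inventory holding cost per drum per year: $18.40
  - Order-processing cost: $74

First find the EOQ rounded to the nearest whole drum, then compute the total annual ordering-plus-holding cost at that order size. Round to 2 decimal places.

$13,855.89

Optimal lot size Q* = (2 × 70,500 × $74 / $18.4)^½ ≈ 753.04 → Q = 753 drums
Annual ordering cost = (D/Q)·S = (70,500/753) × 74 = $6,928.29
Annual holding cost  = (Q/2)·H = (753/2) × 18.4 = $6,927.60
Total = $6,928.29 + $6,927.60 = $13,855.89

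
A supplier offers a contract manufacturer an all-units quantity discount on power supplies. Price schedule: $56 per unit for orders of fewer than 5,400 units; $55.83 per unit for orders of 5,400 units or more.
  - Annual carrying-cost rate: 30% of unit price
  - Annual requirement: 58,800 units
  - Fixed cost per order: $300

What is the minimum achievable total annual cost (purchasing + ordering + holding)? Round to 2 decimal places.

$3,317,145.51

H₁ = 30%×$56 = $16.8000;  H₂ = 30%×$55.83 = $16.7490
EOQ₁ = √(2×58,800×300/16.8000) = 1,449.14  (< 5,400, feasible at tier 1)
EOQ₂ = √(2×58,800×300/16.7490) = 1,451.34  (< 5,400 → use Q = 5,400 at tier-2 price)
TC(tier 1 (EOQ₁), Q≈1,449.1) = $3,317,145.51
TC(tier 2, Q≈5,400.0) = $3,331,292.97
Minimum at tier 1 (EOQ₁): $3,317,145.51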